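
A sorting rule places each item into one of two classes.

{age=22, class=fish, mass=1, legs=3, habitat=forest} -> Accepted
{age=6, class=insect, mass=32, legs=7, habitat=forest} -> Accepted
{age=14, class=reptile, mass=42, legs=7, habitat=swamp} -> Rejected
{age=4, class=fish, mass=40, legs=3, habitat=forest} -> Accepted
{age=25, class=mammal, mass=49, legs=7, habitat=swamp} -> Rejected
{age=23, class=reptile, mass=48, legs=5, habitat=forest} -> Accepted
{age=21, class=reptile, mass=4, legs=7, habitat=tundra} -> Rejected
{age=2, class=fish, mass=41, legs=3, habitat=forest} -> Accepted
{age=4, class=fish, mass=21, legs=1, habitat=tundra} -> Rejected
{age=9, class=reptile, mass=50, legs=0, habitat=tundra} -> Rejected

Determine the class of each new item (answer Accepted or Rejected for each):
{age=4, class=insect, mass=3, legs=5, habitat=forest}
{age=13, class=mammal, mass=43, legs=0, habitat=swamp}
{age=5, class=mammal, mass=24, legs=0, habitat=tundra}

Checking candidate rules against both groups, what survives is: habitat is forest.

Accepted, Rejected, Rejected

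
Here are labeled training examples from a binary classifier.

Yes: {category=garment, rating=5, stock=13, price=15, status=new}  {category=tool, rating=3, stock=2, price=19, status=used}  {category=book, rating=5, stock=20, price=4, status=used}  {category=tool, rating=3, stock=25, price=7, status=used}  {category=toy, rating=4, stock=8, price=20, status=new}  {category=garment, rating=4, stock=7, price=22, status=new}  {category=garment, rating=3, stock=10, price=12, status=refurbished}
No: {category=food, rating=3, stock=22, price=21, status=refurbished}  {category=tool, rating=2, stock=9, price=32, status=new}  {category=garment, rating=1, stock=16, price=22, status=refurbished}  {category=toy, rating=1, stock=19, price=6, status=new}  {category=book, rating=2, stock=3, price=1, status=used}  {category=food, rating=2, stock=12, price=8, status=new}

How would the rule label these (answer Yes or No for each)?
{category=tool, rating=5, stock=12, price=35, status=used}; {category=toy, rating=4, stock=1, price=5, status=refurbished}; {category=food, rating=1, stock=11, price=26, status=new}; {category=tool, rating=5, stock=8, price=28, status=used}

The rule appears to be: rating ≥ 3 AND price ≠ 21.
{category=tool, rating=5, stock=12, price=35, status=used}: rating = 5, price = 35 — checks out, so Yes. {category=toy, rating=4, stock=1, price=5, status=refurbished}: rating = 4, price = 5 — checks out, so Yes. {category=food, rating=1, stock=11, price=26, status=new}: rating = 1, price = 26 — doesn't match, so No. {category=tool, rating=5, stock=8, price=28, status=used}: rating = 5, price = 28 — checks out, so Yes.

Yes, Yes, No, Yes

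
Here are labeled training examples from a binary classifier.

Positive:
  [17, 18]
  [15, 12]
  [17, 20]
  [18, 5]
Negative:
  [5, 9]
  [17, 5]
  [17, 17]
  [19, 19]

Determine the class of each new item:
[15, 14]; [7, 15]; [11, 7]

Rule: sum is odd. This holds for each 'Positive' example and fails for each 'Negative' one.
Positive: [15, 14], since 15+14 = 29. Negative: [7, 15], since 7+15 = 22. Negative: [11, 7], since 11+7 = 18.

Positive, Negative, Negative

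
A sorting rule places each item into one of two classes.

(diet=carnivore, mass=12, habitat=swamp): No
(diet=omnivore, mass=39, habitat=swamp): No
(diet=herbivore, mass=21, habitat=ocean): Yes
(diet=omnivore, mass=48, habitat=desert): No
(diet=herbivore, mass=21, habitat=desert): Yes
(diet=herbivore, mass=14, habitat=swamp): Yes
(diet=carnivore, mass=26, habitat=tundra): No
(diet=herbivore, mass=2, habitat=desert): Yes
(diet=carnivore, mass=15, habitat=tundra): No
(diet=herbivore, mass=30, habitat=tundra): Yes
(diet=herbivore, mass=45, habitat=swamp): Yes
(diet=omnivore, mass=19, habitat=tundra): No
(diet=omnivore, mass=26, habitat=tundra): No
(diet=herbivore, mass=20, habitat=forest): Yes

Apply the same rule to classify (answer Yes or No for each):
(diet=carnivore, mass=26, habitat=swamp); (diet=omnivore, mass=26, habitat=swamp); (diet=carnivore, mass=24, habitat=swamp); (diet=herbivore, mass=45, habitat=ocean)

No, No, No, Yes

Checking candidate rules against both groups, what survives is: diet is herbivore.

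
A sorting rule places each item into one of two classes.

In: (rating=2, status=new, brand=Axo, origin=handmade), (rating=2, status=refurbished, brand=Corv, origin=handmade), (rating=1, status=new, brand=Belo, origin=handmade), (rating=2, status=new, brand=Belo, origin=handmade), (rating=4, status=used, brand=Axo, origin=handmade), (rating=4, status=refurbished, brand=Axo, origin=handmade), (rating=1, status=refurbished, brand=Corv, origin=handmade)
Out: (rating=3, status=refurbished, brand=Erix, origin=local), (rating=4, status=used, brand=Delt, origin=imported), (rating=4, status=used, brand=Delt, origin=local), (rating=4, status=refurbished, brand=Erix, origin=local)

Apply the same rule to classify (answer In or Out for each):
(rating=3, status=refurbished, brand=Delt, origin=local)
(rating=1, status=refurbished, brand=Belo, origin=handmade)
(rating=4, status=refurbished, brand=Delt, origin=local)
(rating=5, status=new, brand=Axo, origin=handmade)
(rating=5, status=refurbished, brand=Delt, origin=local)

The common property of the 'In' items is: origin is handmade. No 'Out' item has it.
(rating=3, status=refurbished, brand=Delt, origin=local): origin is local — doesn't match, so Out. (rating=1, status=refurbished, brand=Belo, origin=handmade): origin is handmade — meets the rule, so In. (rating=4, status=refurbished, brand=Delt, origin=local): origin is local — doesn't match, so Out. (rating=5, status=new, brand=Axo, origin=handmade): origin is handmade — meets the rule, so In. (rating=5, status=refurbished, brand=Delt, origin=local): origin is local — doesn't match, so Out.

Out, In, Out, In, Out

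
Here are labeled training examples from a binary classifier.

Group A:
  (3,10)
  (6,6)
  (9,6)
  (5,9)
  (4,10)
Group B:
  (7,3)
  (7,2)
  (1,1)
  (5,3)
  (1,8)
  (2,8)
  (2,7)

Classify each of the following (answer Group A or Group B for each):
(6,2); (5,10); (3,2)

The classifier is using: sum ≥ 12.
(6,2): 6+2 = 8 — doesn't qualify, so Group B.
(5,10): 5+10 = 15 — satisfies this, so Group A.
(3,2): 3+2 = 5 — doesn't qualify, so Group B.

Group B, Group A, Group B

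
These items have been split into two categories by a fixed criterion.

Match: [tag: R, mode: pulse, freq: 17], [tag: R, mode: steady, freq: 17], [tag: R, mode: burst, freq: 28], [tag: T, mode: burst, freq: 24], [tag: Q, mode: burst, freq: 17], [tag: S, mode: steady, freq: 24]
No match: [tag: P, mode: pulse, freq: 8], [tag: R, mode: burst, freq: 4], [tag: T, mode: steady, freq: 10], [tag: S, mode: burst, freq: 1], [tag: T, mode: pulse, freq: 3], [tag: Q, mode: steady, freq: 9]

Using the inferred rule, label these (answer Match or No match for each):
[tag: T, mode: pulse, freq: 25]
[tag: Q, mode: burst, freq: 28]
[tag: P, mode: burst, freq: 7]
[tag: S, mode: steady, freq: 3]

The distinguishing property — freq ≥ 17 — holds for all the 'Match' cases and none of the 'No match' cases.
[tag: T, mode: pulse, freq: 25] — freq = 25, hence Match.
[tag: Q, mode: burst, freq: 28] — freq = 28, hence Match.
[tag: P, mode: burst, freq: 7] — freq = 7, hence No match.
[tag: S, mode: steady, freq: 3] — freq = 3, hence No match.

Match, Match, No match, No match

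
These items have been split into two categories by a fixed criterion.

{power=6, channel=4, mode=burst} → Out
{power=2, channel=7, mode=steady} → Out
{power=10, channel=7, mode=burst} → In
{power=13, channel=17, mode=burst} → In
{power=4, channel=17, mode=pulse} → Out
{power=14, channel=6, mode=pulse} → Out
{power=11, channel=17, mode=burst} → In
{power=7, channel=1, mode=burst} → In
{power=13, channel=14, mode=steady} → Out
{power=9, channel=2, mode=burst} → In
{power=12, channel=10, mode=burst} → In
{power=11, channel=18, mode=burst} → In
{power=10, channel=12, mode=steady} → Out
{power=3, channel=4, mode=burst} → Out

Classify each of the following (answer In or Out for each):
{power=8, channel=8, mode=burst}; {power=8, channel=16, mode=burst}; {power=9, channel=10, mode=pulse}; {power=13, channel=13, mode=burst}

The distinguishing property — mode is burst AND power ≥ 7 — holds for all the 'In' cases and none of the 'Out' cases.

In, In, Out, In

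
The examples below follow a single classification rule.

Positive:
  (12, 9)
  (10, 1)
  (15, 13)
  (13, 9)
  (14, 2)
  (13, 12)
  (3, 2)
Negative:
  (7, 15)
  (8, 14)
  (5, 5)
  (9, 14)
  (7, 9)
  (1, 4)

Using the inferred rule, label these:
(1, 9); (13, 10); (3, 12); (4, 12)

Negative, Positive, Negative, Negative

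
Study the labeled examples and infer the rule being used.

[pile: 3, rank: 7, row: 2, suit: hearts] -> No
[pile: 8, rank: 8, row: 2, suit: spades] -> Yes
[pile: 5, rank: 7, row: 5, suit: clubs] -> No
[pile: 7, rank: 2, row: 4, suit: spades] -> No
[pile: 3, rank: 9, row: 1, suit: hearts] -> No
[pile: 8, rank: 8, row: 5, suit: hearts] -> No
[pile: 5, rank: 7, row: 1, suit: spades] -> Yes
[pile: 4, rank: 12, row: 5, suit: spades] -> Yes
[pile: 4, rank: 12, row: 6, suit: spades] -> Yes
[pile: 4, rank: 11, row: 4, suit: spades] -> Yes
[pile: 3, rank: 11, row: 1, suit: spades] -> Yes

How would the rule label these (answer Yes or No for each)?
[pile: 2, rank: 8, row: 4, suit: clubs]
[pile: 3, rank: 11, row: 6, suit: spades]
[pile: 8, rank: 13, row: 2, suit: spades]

The simplest hypothesis consistent with all the labels is: suit is spades AND rank ≥ 7.
No: [pile: 2, rank: 8, row: 4, suit: clubs], since suit is clubs, rank = 8. Yes: [pile: 3, rank: 11, row: 6, suit: spades], since suit is spades, rank = 11. Yes: [pile: 8, rank: 13, row: 2, suit: spades], since suit is spades, rank = 13.

No, Yes, Yes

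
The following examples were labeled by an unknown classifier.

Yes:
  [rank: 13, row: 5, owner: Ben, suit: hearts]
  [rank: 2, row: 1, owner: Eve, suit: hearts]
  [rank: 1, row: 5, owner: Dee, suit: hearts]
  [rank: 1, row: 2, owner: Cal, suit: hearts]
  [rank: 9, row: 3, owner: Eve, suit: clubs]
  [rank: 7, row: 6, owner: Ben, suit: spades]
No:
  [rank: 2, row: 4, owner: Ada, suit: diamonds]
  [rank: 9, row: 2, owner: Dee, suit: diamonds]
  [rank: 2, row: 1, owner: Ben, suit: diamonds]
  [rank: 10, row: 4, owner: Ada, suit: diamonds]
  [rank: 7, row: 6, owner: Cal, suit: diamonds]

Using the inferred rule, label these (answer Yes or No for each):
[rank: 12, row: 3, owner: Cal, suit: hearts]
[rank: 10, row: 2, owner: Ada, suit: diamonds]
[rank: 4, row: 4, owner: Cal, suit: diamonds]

A rule that fits every label: suit is not diamonds — true of each 'Yes' example, false of each 'No' one.
[rank: 12, row: 3, owner: Cal, suit: hearts]: suit is hearts, passes → Yes. [rank: 10, row: 2, owner: Ada, suit: diamonds]: suit is diamonds, fails the rule → No. [rank: 4, row: 4, owner: Cal, suit: diamonds]: suit is diamonds, fails the rule → No.

Yes, No, No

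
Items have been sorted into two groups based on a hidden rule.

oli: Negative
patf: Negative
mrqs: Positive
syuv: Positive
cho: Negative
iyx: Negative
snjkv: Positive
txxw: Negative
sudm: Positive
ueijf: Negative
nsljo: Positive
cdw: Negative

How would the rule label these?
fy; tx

Negative, Negative

The common property of the 'Positive' items is: contains 's'. No 'Negative' item has it.
fy: no 's' — fails this test, so Negative. tx: no 's' — fails this test, so Negative.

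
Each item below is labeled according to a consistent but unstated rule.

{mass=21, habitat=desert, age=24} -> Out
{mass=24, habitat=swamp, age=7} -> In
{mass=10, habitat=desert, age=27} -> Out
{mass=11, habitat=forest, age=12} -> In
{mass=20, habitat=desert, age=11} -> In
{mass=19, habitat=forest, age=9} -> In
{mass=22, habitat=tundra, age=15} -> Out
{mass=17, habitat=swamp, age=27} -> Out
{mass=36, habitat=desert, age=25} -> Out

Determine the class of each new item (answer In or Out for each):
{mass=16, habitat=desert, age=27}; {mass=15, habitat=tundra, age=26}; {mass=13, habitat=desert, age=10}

Out, Out, In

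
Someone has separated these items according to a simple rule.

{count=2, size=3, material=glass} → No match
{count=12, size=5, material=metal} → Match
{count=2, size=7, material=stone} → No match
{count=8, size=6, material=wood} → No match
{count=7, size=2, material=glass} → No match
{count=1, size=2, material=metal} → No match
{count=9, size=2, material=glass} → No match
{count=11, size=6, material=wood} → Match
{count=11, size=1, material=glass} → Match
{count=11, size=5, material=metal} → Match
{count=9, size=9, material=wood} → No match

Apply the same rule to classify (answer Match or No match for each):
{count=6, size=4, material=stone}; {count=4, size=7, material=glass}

The distinguishing property — count ≥ 11 — holds for all the 'Match' cases and none of the 'No match' cases.
{count=6, size=4, material=stone} → count = 6 → No match.
{count=4, size=7, material=glass} → count = 4 → No match.

No match, No match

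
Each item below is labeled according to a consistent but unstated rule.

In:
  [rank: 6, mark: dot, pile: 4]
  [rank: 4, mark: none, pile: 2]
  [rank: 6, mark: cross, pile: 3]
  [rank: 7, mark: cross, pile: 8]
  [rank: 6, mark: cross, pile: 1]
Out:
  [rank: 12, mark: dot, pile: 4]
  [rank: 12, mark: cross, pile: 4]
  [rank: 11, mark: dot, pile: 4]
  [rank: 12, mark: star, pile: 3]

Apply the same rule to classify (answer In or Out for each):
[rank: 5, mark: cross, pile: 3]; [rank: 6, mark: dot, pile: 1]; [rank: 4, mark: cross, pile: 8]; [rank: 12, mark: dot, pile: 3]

Every 'In' example satisfies: rank ≤ 7. None of the 'Out' examples do.
In: [rank: 5, mark: cross, pile: 3], since rank = 5. In: [rank: 6, mark: dot, pile: 1], since rank = 6. In: [rank: 4, mark: cross, pile: 8], since rank = 4. Out: [rank: 12, mark: dot, pile: 3], since rank = 12.

In, In, In, Out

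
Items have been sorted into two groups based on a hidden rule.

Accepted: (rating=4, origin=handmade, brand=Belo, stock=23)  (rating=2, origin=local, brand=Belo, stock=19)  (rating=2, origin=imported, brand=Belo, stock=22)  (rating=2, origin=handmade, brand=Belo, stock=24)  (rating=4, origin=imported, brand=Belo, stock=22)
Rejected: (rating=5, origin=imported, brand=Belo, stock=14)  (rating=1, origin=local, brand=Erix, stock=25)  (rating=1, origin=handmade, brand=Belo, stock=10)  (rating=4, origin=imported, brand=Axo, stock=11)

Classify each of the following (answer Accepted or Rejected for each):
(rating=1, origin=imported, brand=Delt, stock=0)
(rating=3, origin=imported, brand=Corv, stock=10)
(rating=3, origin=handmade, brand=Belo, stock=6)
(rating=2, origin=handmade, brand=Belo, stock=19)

Rejected, Rejected, Rejected, Accepted

The classifier is using: brand is Belo AND stock ≥ 19.
(rating=1, origin=imported, brand=Delt, stock=0): brand is Delt, stock = 0, doesn't qualify → Rejected. (rating=3, origin=imported, brand=Corv, stock=10): brand is Corv, stock = 10, doesn't qualify → Rejected. (rating=3, origin=handmade, brand=Belo, stock=6): brand is Belo, stock = 6, doesn't qualify → Rejected. (rating=2, origin=handmade, brand=Belo, stock=19): brand is Belo, stock = 19, passes → Accepted.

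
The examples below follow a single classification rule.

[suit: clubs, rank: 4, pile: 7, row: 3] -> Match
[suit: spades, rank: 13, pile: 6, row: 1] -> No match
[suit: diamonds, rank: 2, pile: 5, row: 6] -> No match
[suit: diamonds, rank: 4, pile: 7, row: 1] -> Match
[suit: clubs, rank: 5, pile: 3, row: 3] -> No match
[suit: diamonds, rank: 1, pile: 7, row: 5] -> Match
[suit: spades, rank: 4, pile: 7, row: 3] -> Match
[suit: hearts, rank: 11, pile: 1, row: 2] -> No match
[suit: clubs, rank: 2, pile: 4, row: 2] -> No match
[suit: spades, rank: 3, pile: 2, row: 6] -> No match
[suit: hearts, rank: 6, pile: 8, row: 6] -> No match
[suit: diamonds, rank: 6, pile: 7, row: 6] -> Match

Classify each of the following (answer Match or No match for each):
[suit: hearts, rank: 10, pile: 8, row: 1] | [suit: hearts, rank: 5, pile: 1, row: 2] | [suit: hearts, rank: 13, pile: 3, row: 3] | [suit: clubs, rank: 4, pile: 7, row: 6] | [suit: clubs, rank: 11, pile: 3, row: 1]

One predicate separates the groups cleanly: pile = 7.
[suit: hearts, rank: 10, pile: 8, row: 1]: pile = 8 — does not fit, so No match.
[suit: hearts, rank: 5, pile: 1, row: 2]: pile = 1 — does not fit, so No match.
[suit: hearts, rank: 13, pile: 3, row: 3]: pile = 3 — does not fit, so No match.
[suit: clubs, rank: 4, pile: 7, row: 6]: pile = 7 — satisfies this, so Match.
[suit: clubs, rank: 11, pile: 3, row: 1]: pile = 3 — does not fit, so No match.

No match, No match, No match, Match, No match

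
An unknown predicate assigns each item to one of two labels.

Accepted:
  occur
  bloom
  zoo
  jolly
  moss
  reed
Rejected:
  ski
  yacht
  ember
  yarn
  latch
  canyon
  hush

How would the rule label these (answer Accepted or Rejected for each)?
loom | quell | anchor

Accepted, Accepted, Rejected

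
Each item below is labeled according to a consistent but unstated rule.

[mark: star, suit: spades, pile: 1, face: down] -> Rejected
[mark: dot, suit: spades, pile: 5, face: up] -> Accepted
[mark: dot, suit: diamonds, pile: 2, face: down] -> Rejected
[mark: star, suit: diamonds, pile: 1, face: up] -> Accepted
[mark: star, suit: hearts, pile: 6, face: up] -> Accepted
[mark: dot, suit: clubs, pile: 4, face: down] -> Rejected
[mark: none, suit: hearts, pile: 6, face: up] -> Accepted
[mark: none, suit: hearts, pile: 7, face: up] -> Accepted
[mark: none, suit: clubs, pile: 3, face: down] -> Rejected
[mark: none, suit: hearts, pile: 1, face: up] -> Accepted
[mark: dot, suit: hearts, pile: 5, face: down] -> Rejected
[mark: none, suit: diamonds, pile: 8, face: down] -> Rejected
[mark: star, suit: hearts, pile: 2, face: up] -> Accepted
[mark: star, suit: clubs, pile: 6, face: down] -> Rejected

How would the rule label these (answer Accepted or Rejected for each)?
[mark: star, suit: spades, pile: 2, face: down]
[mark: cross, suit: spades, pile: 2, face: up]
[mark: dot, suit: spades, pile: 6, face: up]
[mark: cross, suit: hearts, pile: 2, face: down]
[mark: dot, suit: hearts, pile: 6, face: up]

Rejected, Accepted, Accepted, Rejected, Accepted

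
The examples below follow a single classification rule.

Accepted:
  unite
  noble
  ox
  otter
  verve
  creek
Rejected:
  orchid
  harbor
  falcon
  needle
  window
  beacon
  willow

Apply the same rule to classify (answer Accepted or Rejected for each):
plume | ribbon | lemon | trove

Accepted, Rejected, Accepted, Accepted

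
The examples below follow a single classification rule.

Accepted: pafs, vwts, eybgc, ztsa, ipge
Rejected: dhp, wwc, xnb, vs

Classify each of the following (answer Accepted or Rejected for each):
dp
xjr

Rejected, Rejected

'Accepted' ⟺ length ≥ 4.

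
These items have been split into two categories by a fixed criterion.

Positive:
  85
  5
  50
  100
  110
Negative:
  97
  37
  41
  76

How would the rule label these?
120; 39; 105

Positive, Negative, Positive

Checking candidate rules against both groups, what survives is: multiple of 5.
120: Positive (120 = 5·24). 39: Negative (39 = 5·7 + 4). 105: Positive (105 = 5·21).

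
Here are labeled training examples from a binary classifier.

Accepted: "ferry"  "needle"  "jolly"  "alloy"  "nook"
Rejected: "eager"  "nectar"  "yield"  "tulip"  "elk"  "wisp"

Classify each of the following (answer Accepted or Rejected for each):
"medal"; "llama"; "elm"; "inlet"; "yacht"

Rejected, Accepted, Rejected, Rejected, Rejected

'Accepted' ⟺ has a double letter.
"medal": no doubled letter, fails the rule → Rejected. "llama": 'll' doubled, passes → Accepted. "elm": no doubled letter, fails the rule → Rejected. "inlet": no doubled letter, fails the rule → Rejected. "yacht": no doubled letter, fails the rule → Rejected.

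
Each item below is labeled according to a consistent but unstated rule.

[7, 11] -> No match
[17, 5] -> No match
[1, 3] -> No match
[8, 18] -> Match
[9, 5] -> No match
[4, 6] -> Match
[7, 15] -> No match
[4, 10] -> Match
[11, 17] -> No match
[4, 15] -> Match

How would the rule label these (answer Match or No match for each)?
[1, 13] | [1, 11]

No match, No match

One predicate separates the groups cleanly: first is even.
[1, 13] → first 1 → No match.
[1, 11] → first 1 → No match.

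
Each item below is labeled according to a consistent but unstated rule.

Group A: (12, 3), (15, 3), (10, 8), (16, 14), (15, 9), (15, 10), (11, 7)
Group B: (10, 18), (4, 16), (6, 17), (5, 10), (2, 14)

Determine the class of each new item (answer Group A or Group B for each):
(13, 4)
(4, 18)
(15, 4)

The distinguishing property — first > second — holds for all the 'Group A' cases and none of the 'Group B' cases.

Group A, Group B, Group A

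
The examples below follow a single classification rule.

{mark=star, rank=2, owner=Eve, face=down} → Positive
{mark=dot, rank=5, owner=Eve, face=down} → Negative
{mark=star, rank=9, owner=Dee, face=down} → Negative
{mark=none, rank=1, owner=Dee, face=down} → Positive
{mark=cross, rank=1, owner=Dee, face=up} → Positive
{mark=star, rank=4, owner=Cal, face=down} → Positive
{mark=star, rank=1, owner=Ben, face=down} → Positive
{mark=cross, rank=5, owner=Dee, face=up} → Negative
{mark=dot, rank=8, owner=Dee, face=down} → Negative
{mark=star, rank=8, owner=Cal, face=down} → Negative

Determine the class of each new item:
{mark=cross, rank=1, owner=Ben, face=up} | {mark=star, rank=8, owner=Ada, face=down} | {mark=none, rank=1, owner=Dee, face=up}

Positive, Negative, Positive

A rule that fits every label: rank ≤ 4 — true of each 'Positive' example, false of each 'Negative' one.
{mark=cross, rank=1, owner=Ben, face=up} — rank = 1, hence Positive. {mark=star, rank=8, owner=Ada, face=down} — rank = 8, hence Negative. {mark=none, rank=1, owner=Dee, face=up} — rank = 1, hence Positive.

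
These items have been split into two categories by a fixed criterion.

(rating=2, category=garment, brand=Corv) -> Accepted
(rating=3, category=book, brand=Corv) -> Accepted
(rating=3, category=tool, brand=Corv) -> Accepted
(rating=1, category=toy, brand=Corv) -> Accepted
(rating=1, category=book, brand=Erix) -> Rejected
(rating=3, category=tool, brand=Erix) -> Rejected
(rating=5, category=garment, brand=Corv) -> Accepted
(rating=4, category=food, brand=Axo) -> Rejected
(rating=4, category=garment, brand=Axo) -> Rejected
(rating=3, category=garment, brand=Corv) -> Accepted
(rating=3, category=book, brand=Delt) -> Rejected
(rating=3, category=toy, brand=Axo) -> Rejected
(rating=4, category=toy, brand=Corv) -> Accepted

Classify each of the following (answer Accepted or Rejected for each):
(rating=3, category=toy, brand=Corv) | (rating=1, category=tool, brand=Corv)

Accepted, Accepted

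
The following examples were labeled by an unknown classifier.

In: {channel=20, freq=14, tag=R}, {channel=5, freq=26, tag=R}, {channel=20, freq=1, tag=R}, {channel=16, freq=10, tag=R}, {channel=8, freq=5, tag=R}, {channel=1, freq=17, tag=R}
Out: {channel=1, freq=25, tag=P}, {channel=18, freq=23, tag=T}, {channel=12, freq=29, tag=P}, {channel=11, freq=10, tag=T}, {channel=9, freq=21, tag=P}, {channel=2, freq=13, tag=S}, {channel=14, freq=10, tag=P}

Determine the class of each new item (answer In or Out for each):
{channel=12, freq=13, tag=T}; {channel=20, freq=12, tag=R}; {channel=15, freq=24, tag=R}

Out, In, In

Every 'In' example satisfies: tag is R. None of the 'Out' examples do.
{channel=12, freq=13, tag=T} — tag is T, hence Out.
{channel=20, freq=12, tag=R} — tag is R, hence In.
{channel=15, freq=24, tag=R} — tag is R, hence In.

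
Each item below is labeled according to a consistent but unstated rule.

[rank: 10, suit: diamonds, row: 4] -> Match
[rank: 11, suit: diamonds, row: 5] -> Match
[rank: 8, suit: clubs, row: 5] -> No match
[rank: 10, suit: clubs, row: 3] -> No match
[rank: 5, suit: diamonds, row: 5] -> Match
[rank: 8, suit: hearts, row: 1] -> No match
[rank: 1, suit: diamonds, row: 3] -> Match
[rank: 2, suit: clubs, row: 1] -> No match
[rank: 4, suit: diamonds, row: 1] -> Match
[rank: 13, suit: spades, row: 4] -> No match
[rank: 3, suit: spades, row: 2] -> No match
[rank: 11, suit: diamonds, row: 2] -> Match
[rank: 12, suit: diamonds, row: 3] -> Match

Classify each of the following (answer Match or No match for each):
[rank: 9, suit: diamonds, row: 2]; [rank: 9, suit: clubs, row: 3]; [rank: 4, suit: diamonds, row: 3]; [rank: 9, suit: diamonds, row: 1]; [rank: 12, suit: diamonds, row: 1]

Rule: suit is diamonds. This holds for each 'Match' example and fails for each 'No match' one.
[rank: 9, suit: diamonds, row: 2]: suit is diamonds — satisfies this, so Match.
[rank: 9, suit: clubs, row: 3]: suit is clubs — does not pass, so No match.
[rank: 4, suit: diamonds, row: 3]: suit is diamonds — satisfies this, so Match.
[rank: 9, suit: diamonds, row: 1]: suit is diamonds — satisfies this, so Match.
[rank: 12, suit: diamonds, row: 1]: suit is diamonds — satisfies this, so Match.

Match, No match, Match, Match, Match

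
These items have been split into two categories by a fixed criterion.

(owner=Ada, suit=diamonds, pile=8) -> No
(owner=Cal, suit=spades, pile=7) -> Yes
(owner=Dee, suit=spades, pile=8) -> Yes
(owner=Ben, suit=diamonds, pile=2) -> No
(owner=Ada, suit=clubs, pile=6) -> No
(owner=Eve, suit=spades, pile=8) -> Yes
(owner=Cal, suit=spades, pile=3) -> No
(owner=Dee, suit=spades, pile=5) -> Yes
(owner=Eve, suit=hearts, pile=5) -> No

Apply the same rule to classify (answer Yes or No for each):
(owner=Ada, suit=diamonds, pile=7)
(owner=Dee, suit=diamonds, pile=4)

The simplest hypothesis consistent with all the labels is: suit is spades AND pile ≥ 5.

No, No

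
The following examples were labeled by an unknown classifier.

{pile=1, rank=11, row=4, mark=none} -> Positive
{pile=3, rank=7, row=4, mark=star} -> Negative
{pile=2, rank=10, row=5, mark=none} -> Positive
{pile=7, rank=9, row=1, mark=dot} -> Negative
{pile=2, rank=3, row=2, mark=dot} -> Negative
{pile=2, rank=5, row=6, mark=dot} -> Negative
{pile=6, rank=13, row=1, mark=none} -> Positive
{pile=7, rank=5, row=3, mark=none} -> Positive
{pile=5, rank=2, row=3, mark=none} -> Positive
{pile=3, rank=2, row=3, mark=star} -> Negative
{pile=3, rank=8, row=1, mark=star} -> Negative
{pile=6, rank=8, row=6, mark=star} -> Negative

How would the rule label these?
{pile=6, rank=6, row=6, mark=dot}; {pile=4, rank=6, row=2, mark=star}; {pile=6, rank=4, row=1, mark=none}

Negative, Negative, Positive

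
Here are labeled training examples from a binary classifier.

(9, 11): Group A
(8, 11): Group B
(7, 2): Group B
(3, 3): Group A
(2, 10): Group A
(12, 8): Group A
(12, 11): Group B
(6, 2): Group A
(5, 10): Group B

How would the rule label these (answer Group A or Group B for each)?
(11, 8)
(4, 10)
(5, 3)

Group B, Group A, Group A

The common property of the 'Group A' items is: sum is even. No 'Group B' item has it.
Group B: (11, 8), since 11+8 = 19. Group A: (4, 10), since 4+10 = 14. Group A: (5, 3), since 5+3 = 8.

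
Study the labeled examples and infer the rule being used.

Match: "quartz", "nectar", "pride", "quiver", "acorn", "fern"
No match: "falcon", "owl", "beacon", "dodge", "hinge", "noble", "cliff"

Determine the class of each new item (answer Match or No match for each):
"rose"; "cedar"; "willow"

The rule appears to be: contains 'r'.
Match: "rose", since has 'r'.
Match: "cedar", since has 'r'.
No match: "willow", since no 'r'.

Match, Match, No match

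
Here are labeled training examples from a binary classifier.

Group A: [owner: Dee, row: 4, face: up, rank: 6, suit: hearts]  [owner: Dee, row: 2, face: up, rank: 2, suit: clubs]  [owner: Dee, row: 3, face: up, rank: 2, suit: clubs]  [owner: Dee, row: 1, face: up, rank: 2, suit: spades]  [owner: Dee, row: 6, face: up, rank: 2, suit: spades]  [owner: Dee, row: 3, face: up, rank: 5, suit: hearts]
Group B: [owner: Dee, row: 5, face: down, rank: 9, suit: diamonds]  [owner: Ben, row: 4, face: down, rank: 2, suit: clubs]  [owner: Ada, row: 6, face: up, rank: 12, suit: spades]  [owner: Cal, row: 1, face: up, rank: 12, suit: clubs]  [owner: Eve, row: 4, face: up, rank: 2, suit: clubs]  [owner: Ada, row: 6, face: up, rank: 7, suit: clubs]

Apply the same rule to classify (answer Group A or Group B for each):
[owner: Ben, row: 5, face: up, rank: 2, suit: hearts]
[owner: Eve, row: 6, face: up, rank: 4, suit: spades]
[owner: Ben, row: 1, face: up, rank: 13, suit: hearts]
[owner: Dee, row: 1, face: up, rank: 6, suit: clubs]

Group B, Group B, Group B, Group A

The common property of the 'Group A' items is: face is up AND owner is Dee. No 'Group B' item has it.
[owner: Ben, row: 5, face: up, rank: 2, suit: hearts]: Group B (face is up, owner is Ben).
[owner: Eve, row: 6, face: up, rank: 4, suit: spades]: Group B (face is up, owner is Eve).
[owner: Ben, row: 1, face: up, rank: 13, suit: hearts]: Group B (face is up, owner is Ben).
[owner: Dee, row: 1, face: up, rank: 6, suit: clubs]: Group A (face is up, owner is Dee).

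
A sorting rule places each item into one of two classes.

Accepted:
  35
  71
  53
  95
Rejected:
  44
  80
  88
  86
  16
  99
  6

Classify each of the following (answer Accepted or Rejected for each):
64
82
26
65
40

Rejected, Rejected, Rejected, Accepted, Rejected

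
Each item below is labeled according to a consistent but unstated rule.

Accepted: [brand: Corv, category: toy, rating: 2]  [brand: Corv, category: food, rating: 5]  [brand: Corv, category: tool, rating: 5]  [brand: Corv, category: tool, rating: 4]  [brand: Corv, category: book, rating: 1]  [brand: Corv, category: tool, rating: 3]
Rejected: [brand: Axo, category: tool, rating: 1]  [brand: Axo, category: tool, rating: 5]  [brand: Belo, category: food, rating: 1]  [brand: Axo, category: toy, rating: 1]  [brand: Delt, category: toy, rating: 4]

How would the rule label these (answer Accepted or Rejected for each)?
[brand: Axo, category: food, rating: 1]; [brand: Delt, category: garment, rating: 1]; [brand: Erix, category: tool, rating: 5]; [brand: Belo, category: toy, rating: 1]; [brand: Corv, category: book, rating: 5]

Rejected, Rejected, Rejected, Rejected, Accepted

Checking candidate rules against both groups, what survives is: brand is Corv.
[brand: Axo, category: food, rating: 1] — brand is Axo, hence Rejected.
[brand: Delt, category: garment, rating: 1] — brand is Delt, hence Rejected.
[brand: Erix, category: tool, rating: 5] — brand is Erix, hence Rejected.
[brand: Belo, category: toy, rating: 1] — brand is Belo, hence Rejected.
[brand: Corv, category: book, rating: 5] — brand is Corv, hence Accepted.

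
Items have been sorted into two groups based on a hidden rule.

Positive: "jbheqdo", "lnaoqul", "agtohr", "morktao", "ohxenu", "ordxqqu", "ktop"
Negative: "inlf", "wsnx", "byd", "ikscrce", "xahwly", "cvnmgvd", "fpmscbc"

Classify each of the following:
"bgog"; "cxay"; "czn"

Positive, Negative, Negative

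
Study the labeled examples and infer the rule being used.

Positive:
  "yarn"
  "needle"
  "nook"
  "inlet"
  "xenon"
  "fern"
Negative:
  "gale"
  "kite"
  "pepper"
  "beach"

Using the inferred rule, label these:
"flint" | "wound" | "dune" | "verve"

Positive, Positive, Positive, Negative

The distinguishing property — contains 'n' — holds for all the 'Positive' cases and none of the 'Negative' cases.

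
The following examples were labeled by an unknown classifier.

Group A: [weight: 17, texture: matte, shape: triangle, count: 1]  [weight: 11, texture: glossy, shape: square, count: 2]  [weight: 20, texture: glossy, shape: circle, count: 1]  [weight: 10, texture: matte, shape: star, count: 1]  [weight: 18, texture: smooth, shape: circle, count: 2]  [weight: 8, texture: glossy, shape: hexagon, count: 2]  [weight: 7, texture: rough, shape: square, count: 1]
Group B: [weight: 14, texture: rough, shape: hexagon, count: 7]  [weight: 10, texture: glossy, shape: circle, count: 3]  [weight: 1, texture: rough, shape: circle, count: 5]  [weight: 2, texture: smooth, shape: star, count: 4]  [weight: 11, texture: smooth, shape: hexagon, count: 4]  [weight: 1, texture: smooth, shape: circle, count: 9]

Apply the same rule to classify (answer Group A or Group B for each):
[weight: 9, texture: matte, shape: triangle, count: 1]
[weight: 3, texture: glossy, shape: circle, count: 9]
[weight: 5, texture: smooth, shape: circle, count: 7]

The simplest hypothesis consistent with all the labels is: count ≤ 2.

Group A, Group B, Group B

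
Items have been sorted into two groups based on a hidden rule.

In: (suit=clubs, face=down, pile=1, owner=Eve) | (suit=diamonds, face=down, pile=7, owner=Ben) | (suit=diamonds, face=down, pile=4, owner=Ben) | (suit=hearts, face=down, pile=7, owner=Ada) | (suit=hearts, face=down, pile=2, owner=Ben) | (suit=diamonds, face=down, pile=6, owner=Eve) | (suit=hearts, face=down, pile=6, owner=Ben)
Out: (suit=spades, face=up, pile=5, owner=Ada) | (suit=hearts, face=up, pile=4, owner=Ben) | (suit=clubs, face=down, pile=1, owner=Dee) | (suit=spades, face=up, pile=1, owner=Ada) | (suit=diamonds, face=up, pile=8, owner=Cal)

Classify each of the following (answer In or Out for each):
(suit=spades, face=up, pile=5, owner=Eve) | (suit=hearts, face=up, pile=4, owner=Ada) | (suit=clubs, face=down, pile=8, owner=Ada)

Rule: face is down AND owner is not Dee. This holds for each 'In' example and fails for each 'Out' one.
(suit=spades, face=up, pile=5, owner=Eve): Out (face is up, owner is Eve). (suit=hearts, face=up, pile=4, owner=Ada): Out (face is up, owner is Ada). (suit=clubs, face=down, pile=8, owner=Ada): In (face is down, owner is Ada).

Out, Out, In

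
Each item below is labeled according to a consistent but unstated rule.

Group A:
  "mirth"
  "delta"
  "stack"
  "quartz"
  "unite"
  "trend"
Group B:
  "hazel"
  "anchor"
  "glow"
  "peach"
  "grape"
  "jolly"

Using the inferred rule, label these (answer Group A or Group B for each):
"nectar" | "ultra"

'Group A' ⟺ contains 't'.
Group A: "nectar", since has 't'.
Group A: "ultra", since has 't'.

Group A, Group A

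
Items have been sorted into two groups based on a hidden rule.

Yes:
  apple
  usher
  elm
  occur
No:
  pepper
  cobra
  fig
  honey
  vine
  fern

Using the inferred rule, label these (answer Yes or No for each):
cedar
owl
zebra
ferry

No, Yes, No, No

The rule appears to be: starts with a vowel.
cedar: starts with 'c', does not satisfy this → No. owl: starts with 'o', qualifies → Yes. zebra: starts with 'z', does not satisfy this → No. ferry: starts with 'f', does not satisfy this → No.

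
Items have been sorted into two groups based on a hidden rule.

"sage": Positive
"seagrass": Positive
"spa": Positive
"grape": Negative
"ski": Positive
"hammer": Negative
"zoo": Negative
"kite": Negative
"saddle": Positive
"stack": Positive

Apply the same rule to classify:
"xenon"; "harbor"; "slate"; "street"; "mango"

Negative, Negative, Positive, Positive, Negative

The classifier is using: contains 's'.
"xenon": no 's' — doesn't qualify, so Negative.
"harbor": no 's' — doesn't qualify, so Negative.
"slate": has 's' — fits, so Positive.
"street": has 's' — fits, so Positive.
"mango": no 's' — doesn't qualify, so Negative.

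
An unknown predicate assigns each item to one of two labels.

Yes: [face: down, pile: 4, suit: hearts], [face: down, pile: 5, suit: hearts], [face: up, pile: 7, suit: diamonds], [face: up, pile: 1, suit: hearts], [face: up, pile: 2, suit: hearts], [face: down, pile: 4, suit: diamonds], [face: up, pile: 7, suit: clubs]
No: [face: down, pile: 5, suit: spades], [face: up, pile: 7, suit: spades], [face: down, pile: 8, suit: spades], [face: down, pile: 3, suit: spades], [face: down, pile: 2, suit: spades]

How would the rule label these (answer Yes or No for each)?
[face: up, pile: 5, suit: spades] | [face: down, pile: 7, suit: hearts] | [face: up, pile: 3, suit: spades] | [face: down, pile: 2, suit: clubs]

One predicate separates the groups cleanly: suit is not spades.

No, Yes, No, Yes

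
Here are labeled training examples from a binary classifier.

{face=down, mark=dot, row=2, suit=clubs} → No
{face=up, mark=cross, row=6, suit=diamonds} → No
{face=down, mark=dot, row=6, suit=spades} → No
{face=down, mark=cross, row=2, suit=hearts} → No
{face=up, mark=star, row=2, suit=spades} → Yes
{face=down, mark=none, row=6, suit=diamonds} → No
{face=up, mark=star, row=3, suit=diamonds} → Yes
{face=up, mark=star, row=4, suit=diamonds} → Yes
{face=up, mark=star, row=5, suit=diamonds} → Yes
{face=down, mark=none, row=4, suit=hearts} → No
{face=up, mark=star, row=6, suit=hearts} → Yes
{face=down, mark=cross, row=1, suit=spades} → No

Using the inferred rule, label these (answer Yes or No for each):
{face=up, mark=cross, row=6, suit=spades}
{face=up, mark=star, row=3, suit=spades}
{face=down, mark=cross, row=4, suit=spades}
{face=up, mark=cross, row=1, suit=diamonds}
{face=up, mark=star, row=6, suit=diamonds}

Looking at the examples, the only property every 'Yes' case has and every 'No' case lacks is: mark is star.
{face=up, mark=cross, row=6, suit=spades}: mark is cross — does not pass, so No. {face=up, mark=star, row=3, suit=spades}: mark is star — satisfies this, so Yes. {face=down, mark=cross, row=4, suit=spades}: mark is cross — does not pass, so No. {face=up, mark=cross, row=1, suit=diamonds}: mark is cross — does not pass, so No. {face=up, mark=star, row=6, suit=diamonds}: mark is star — satisfies this, so Yes.

No, Yes, No, No, Yes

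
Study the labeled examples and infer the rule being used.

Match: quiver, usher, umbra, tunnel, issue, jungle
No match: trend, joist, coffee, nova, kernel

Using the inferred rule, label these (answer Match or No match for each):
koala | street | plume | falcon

No match, No match, Match, No match

The pattern is that an item is 'Match' exactly when: contains 'u'.
koala → no 'u' → No match.
street → no 'u' → No match.
plume → has 'u' → Match.
falcon → no 'u' → No match.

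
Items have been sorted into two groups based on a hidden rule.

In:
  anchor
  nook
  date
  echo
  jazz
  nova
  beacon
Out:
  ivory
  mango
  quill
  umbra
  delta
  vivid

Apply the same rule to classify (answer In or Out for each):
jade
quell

In, Out

Rule: even length. This holds for each 'In' example and fails for each 'Out' one.
jade: length 4, has this property → In. quell: length 5, does not fit → Out.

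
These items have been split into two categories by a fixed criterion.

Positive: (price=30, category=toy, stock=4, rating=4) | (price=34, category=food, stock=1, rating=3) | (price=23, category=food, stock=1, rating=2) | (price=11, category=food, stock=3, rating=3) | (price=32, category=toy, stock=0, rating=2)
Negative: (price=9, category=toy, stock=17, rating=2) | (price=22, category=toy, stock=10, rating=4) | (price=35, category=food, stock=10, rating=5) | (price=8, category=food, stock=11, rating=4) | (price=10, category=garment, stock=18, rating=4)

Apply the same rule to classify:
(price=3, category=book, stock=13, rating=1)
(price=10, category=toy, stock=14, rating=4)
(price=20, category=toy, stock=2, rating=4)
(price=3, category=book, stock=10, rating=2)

Negative, Negative, Positive, Negative

The rule appears to be: stock ≤ 4.
(price=3, category=book, stock=13, rating=1): stock = 13 — fails the rule, so Negative. (price=10, category=toy, stock=14, rating=4): stock = 14 — fails the rule, so Negative. (price=20, category=toy, stock=2, rating=4): stock = 2 — meets the rule, so Positive. (price=3, category=book, stock=10, rating=2): stock = 10 — fails the rule, so Negative.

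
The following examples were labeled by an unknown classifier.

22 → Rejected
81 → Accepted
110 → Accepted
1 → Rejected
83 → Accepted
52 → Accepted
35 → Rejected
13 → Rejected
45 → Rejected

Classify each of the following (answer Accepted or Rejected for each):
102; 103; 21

One predicate separates the groups cleanly: at least 52.
102 — 102 ≥ 52, hence Accepted. 103 — 103 ≥ 52, hence Accepted. 21 — 21 < 52, hence Rejected.

Accepted, Accepted, Rejected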